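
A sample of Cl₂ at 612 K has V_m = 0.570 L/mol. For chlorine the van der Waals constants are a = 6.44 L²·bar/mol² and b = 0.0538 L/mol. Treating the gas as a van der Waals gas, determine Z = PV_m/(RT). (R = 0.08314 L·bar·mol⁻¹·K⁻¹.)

P = RT/(V_m − b) − a/V_m² = (0.08314)(612)/(0.570 − 0.0538) − 6.44/(0.570)²
  = 50.882/0.51620 − 19.821 = 98.570 − 19.821 = 78.749 bar
Z = PV_m/(RT) = (78.749)(0.570)/((0.08314)(612)) = 44.887/50.882 = 0.8822

Z ≈ 0.8822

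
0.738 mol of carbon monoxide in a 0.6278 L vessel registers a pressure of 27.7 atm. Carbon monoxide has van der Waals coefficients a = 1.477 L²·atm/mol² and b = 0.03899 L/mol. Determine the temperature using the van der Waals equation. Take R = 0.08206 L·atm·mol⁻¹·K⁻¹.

T ≈ 294.2 K

T = (P + a n²/V²)(V − nb)/(nR)
P + a n²/V² = 27.7 + (1.477)(0.738)²/(0.6278)² = 29.741 atm
V − nb = 0.6278 − (0.738)(0.03899) = 0.59903 L
T = (29.741)(0.59903)/((0.738)(0.08206)) = 294.2 K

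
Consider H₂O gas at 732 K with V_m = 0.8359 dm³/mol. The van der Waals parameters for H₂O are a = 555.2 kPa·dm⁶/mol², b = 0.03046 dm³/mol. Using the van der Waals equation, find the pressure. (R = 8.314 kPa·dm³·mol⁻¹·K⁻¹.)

P = RT/(V_m − b) − a/V_m²
RT/(V_m − b) = (8.314)(732)/(0.8359 − 0.03046) = 6085.8/0.80544 = 7555.9 kPa
a/V_m² = 555.2/(0.8359)² = 794.59 kPa
P = 7555.9 − 794.59 = 6761 kPa

P ≈ 6761 kPa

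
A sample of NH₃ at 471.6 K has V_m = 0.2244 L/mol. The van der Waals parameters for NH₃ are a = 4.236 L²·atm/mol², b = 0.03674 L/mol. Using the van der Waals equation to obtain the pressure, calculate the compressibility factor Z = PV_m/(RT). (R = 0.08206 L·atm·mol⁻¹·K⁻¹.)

Z ≈ 0.7080

P = RT/(V_m − b) − a/V_m² = (0.08206)(471.6)/(0.2244 − 0.03674) − 4.236/(0.2244)²
  = 38.699/0.18766 − 84.122 = 206.22 − 84.122 = 122.10 atm
Z = PV_m/(RT) = (122.10)(0.2244)/((0.08206)(471.6)) = 27.399/38.699 = 0.7080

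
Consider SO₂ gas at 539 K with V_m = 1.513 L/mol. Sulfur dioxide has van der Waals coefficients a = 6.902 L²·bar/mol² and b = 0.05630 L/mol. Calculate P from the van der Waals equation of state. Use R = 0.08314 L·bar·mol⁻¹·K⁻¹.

P ≈ 27.75 bar

P = RT/(V_m − b) − a/V_m²
RT/(V_m − b) = (0.08314)(539)/(1.513 − 0.05630) = 44.812/1.4567 = 30.763 bar
a/V_m² = 6.902/(1.513)² = 3.0151 bar
P = 30.763 − 3.0151 = 27.75 bar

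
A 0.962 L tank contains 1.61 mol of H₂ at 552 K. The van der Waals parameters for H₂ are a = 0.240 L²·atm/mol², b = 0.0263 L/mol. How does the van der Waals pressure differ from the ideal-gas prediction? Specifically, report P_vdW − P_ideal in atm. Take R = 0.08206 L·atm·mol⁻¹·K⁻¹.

ΔP ≈ 2.818 atm

Ideal: P_ideal = nRT/V = (1.61)(0.08206)(552)/0.962 = 75.8091 atm
vdW: P = nRT/(V − nb) − a n²/V² = 72.9284/0.919657 − 0.622104/0.925444 = 79.2996 − 0.672222 = 78.6274 atm
ΔP = 78.6274 − 75.8091 = 2.818 atm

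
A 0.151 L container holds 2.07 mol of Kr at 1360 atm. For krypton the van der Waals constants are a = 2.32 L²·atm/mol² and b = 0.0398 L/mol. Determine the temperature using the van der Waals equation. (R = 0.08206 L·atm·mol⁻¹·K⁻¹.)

T = (P + a n²/V²)(V − nb)/(nR)
P + a n²/V² = 1360 + (2.32)(2.07)²/(0.151)² = 1796.0 atm
V − nb = 0.151 − (2.07)(0.0398) = 0.068614 L
T = (1796.0)(0.068614)/((2.07)(0.08206)) = 725.5 K

T ≈ 725.5 K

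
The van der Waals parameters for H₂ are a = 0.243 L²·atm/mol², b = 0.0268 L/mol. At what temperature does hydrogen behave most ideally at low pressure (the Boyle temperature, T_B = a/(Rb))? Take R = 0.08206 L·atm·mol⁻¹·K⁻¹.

T_B ≈ 110.5 K

For a van der Waals gas the second virial coefficient B₂ = b − a/(RT) vanishes at T_B = a/(Rb).
T_B = 0.243/(0.08206×0.0268) = 0.243/0.0021992 = 110.5 K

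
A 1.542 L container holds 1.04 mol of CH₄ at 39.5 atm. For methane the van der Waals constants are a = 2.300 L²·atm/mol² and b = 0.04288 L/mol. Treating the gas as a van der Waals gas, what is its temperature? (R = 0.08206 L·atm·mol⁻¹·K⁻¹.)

T = (P + a n²/V²)(V − nb)/(nR)
P + a n²/V² = 39.5 + (2.300)(1.04)²/(1.542)² = 40.546 atm
V − nb = 1.542 − (1.04)(0.04288) = 1.4974 L
T = (40.546)(1.4974)/((1.04)(0.08206)) = 711.4 K

T ≈ 711.4 K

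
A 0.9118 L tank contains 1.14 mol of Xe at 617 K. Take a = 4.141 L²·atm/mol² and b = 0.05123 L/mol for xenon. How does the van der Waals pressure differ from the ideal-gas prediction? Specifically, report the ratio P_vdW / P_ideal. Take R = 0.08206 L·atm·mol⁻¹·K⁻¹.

P_vdW / P_ideal ≈ 0.9662

Ideal: P_ideal = nRT/V = (1.14)(0.08206)(617)/0.9118 = 63.3027 atm
vdW: P = nRT/(V − nb) − a n²/V² = 57.7194/0.853398 − 5.38164/0.831379 = 67.6348 − 6.47315 = 61.1617 atm
Ratio = 61.1617/63.3027 = 0.9662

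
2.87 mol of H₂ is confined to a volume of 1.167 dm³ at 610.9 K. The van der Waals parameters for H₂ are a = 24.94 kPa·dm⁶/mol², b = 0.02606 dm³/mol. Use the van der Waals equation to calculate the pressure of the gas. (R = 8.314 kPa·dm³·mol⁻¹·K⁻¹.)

P = nRT/(V − nb) − a n²/V²
nRT/(V − nb) = (2.87)(8.314)(610.9)/(1.167 − 2.87×0.02606) = 14577/1.0922 = 13346 kPa
a n²/V² = (24.94)(2.87)²/(1.167)² = 150.84 kPa
P = 13346 − 150.84 = 13195 kPa

P ≈ 13195 kPa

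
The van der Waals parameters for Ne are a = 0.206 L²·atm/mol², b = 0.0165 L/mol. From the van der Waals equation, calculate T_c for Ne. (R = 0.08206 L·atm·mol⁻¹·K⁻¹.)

For a van der Waals gas, T_c = 8a/(27Rb).
T_c = 8×0.206/(27×0.08206×0.0165) = 1.6480/0.036558 = 45.08 K

T_c ≈ 45.08 K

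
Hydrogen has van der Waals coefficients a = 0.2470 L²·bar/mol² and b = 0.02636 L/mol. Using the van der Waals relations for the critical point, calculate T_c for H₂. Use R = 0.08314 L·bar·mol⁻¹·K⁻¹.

For a van der Waals gas, T_c = 8a/(27Rb).
T_c = 8×0.2470/(27×0.08314×0.02636) = 1.9760/0.059172 = 33.39 K

T_c ≈ 33.39 K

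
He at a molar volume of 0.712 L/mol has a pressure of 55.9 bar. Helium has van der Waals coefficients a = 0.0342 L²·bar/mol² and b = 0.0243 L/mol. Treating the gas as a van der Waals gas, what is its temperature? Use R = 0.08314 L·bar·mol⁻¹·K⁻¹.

T ≈ 462.9 K

T = (P + a/V_m²)(V_m − b)/R
P + a/V_m² = 55.9 + 0.0342/(0.712)² = 55.967 bar
V_m − b = 0.712 − 0.0243 = 0.68770 L/mol
T = (55.967)(0.68770)/0.08314 = 462.9 K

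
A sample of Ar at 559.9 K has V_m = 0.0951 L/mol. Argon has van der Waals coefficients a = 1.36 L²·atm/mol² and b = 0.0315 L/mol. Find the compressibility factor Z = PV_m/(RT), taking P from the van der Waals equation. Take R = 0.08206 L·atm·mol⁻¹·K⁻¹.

Z ≈ 1.184

P = RT/(V_m − b) − a/V_m² = (0.08206)(559.9)/(0.0951 − 0.0315) − 1.36/(0.0951)²
  = 45.945/0.063600 − 150.38 = 722.41 − 150.38 = 572.03 atm
Z = PV_m/(RT) = (572.03)(0.0951)/((0.08206)(559.9)) = 54.400/45.945 = 1.184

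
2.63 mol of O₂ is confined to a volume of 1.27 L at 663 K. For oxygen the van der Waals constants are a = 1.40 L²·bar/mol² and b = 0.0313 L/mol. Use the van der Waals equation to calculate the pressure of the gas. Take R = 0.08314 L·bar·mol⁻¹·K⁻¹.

P ≈ 116.1 bar

P = nRT/(V − nb) − a n²/V²
nRT/(V − nb) = (2.63)(0.08314)(663)/(1.27 − 2.63×0.0313) = 144.97/1.1877 = 122.06 bar
a n²/V² = (1.40)(2.63)²/(1.27)² = 6.0039 bar
P = 122.06 − 6.0039 = 116.1 bar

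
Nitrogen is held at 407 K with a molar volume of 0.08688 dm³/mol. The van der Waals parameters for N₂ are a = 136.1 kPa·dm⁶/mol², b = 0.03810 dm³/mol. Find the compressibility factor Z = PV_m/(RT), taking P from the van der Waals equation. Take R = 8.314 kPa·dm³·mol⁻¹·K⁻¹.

P = RT/(V_m − b) − a/V_m² = (8.314)(407)/(0.08688 − 0.03810) − 136.1/(0.08688)²
  = 3383.8/0.048780 − 18031 = 69369 − 18031 = 51338 kPa
Z = PV_m/(RT) = (51338)(0.08688)/((8.314)(407)) = 4460.2/3383.8 = 1.318

Z ≈ 1.318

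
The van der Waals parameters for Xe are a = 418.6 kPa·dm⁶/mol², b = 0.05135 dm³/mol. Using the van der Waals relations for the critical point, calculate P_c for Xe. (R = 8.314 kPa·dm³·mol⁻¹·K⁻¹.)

P_c ≈ 5880 kPa

For a van der Waals gas, P_c = a/(27b²).
P_c = 418.6/(27×(0.05135)²) = 418.6/0.071194 = 5880 kPa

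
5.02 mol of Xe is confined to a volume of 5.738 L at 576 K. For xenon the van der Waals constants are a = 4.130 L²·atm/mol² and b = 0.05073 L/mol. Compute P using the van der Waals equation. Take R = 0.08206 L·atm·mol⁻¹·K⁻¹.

P ≈ 40.11 atm

P = nRT/(V − nb) − a n²/V²
nRT/(V − nb) = (5.02)(0.08206)(576)/(5.738 − 5.02×0.05073) = 237.28/5.4833 = 43.273 atm
a n²/V² = (4.130)(5.02)²/(5.738)² = 3.1611 atm
P = 43.273 − 3.1611 = 40.11 atm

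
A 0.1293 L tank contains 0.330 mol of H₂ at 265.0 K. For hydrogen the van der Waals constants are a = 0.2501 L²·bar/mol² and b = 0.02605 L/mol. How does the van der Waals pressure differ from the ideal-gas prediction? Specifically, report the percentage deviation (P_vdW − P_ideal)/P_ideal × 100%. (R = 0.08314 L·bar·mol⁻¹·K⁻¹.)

Ideal: P_ideal = nRT/V = (0.330)(0.08314)(265.0)/0.1293 = 56.2304 bar
vdW: P = nRT/(V − nb) − a n²/V² = 7.27059/0.120704 − 0.0272359/0.0167185 = 60.2349 − 1.62909 = 58.6058 bar
% deviation = (58.6058 − 56.2304)/56.2304 × 100% = 4.22%

4.22 %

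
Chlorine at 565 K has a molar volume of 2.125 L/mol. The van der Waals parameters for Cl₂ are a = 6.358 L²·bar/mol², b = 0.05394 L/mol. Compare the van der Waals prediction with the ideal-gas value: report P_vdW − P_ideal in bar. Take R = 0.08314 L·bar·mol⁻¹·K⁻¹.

Ideal: P_ideal = RT/V_m = (0.08314)(565)/2.125 = 22.1055 bar
vdW: P = RT/(V_m − b) − a/V_m² = 46.9741/2.07106 − 6.358/4.51563 = 22.6812 − 1.40800 = 21.2732 bar
ΔP = 21.2732 − 22.1055 = -0.832 bar

ΔP ≈ -0.832 bar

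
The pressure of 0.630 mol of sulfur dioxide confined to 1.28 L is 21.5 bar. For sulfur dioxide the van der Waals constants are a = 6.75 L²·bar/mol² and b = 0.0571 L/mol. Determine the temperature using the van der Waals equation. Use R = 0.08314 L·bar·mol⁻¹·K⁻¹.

T ≈ 549.5 K

T = (P + a n²/V²)(V − nb)/(nR)
P + a n²/V² = 21.5 + (6.75)(0.630)²/(1.28)² = 23.135 bar
V − nb = 1.28 − (0.630)(0.0571) = 1.2440 L
T = (23.135)(1.2440)/((0.630)(0.08314)) = 549.5 K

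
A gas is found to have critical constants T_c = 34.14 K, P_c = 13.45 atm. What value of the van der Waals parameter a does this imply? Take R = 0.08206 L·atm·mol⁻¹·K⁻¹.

From T_c = 8a/(27Rb) and P_c = a/(27b²): a = 27 R² T_c²/(64 P_c).
a = 27×(0.08206)²×(34.14)²/(64×13.45) = 211.91/860.80 = 0.2462 L²·atm/mol²

a ≈ 0.2462 L²·atm/mol²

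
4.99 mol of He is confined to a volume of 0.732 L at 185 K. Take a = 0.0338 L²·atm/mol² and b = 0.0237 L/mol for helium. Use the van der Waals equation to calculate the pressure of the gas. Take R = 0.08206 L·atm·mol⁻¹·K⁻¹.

P ≈ 121.9 atm

P = nRT/(V − nb) − a n²/V²
nRT/(V − nb) = (4.99)(0.08206)(185)/(0.732 − 4.99×0.0237) = 75.754/0.61374 = 123.43 atm
a n²/V² = (0.0338)(4.99)²/(0.732)² = 1.5707 atm
P = 123.43 − 1.5707 = 121.9 atm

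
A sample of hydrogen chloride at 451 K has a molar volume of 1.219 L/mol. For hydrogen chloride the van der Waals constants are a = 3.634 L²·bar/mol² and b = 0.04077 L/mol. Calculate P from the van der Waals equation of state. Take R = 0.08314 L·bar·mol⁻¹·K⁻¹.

P = RT/(V_m − b) − a/V_m²
RT/(V_m − b) = (0.08314)(451)/(1.219 − 0.04077) = 37.496/1.1782 = 31.825 bar
a/V_m² = 3.634/(1.219)² = 2.4456 bar
P = 31.825 − 2.4456 = 29.38 bar

P ≈ 29.38 bar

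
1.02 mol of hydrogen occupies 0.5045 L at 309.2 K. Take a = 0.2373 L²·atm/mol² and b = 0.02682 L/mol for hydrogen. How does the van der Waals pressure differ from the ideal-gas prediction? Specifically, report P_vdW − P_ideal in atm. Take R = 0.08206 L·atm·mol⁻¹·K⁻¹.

Ideal: P_ideal = nRT/V = (1.02)(0.08206)(309.2)/0.5045 = 51.2991 atm
vdW: P = nRT/(V − nb) − a n²/V² = 25.8804/0.477144 − 0.246887/0.254520 = 54.2402 − 0.970010 = 53.2702 atm
ΔP = 53.2702 − 51.2991 = 1.971 atm

ΔP ≈ 1.971 atm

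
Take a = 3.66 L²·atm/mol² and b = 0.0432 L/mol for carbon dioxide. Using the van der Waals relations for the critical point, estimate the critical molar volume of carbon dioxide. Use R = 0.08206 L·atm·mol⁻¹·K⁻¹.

For a van der Waals gas, V_m,c = 3b.
V_m,c = 3×0.0432 = 0.1296 L/mol

V_m,c ≈ 0.1296 L/mol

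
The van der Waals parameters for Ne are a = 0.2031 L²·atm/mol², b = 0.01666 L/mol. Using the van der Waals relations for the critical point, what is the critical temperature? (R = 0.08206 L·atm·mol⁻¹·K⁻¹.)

For a van der Waals gas, T_c = 8a/(27Rb).
T_c = 8×0.2031/(27×0.08206×0.01666) = 1.6248/0.036912 = 44.02 K

T_c ≈ 44.02 K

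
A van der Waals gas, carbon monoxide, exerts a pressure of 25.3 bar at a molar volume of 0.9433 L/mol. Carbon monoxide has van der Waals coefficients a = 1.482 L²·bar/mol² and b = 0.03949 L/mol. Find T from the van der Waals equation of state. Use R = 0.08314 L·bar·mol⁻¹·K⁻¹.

T ≈ 293.1 K

T = (P + a/V_m²)(V_m − b)/R
P + a/V_m² = 25.3 + 1.482/(0.9433)² = 26.966 bar
V_m − b = 0.9433 − 0.03949 = 0.90381 L/mol
T = (26.966)(0.90381)/0.08314 = 293.1 K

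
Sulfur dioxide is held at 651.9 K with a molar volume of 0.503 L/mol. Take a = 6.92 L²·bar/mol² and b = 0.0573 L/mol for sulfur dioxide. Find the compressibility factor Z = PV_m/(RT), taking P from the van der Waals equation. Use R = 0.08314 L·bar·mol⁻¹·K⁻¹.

P = RT/(V_m − b) − a/V_m² = (0.08314)(651.9)/(0.503 − 0.0573) − 6.92/(0.503)²
  = 54.199/0.44570 − 27.351 = 121.60 − 27.351 = 94.25 bar
Z = PV_m/(RT) = (94.25)(0.503)/((0.08314)(651.9)) = 47.408/54.199 = 0.8747

Z ≈ 0.8747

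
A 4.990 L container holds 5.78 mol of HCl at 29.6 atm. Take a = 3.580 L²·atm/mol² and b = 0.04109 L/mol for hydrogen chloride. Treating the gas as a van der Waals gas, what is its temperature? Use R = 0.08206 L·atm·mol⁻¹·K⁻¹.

T = (P + a n²/V²)(V − nb)/(nR)
P + a n²/V² = 29.6 + (3.580)(5.78)²/(4.990)² = 34.403 atm
V − nb = 4.990 − (5.78)(0.04109) = 4.7525 L
T = (34.403)(4.7525)/((5.78)(0.08206)) = 344.7 K

T ≈ 344.7 K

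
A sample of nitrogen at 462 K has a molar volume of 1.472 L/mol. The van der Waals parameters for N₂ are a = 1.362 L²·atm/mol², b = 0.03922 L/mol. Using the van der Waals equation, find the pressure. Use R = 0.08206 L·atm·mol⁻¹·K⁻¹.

P = RT/(V_m − b) − a/V_m²
RT/(V_m − b) = (0.08206)(462)/(1.472 − 0.03922) = 37.912/1.4328 = 26.460 atm
a/V_m² = 1.362/(1.472)² = 0.62858 atm
P = 26.460 − 0.62858 = 25.83 atm

P ≈ 25.83 atm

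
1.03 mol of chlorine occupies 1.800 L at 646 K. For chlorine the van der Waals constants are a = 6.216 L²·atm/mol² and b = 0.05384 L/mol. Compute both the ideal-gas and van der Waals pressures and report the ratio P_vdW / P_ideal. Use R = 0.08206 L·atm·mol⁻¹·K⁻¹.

Ideal: P_ideal = nRT/V = (1.03)(0.08206)(646)/1.800 = 30.3339 atm
vdW: P = nRT/(V − nb) − a n²/V² = 54.6011/1.74454 − 6.59455/3.24000 = 31.2983 − 2.03535 = 29.2630 atm
Ratio = 29.2630/30.3339 = 0.9647

P_vdW / P_ideal ≈ 0.9647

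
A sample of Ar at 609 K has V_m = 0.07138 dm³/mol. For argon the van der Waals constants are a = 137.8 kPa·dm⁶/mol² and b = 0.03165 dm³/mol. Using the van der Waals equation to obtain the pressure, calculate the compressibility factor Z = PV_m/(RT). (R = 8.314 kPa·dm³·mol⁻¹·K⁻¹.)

P = RT/(V_m − b) − a/V_m² = (8.314)(609)/(0.07138 − 0.03165) − 137.8/(0.07138)²
  = 5063.2/0.039730 − 27046 = 127440 − 27046 = 100394 kPa
Z = PV_m/(RT) = (100394)(0.07138)/((8.314)(609)) = 7166.1/5063.2 = 1.415

Z ≈ 1.415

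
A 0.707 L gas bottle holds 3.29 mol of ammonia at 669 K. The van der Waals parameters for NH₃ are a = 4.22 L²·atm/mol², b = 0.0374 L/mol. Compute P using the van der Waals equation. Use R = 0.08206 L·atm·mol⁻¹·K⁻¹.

P = nRT/(V − nb) − a n²/V²
nRT/(V − nb) = (3.29)(0.08206)(669)/(0.707 − 3.29×0.0374) = 180.61/0.58395 = 309.29 atm
a n²/V² = (4.22)(3.29)²/(0.707)² = 91.383 atm
P = 309.29 − 91.383 = 217.9 atm

P ≈ 217.9 atm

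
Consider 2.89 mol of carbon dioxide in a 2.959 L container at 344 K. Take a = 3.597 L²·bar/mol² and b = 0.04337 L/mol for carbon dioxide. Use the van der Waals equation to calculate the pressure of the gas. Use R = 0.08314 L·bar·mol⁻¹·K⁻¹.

P = nRT/(V − nb) − a n²/V²
nRT/(V − nb) = (2.89)(0.08314)(344)/(2.959 − 2.89×0.04337) = 82.654/2.8337 = 29.168 bar
a n²/V² = (3.597)(2.89)²/(2.959)² = 3.4312 bar
P = 29.168 − 3.4312 = 25.74 bar

P ≈ 25.74 bar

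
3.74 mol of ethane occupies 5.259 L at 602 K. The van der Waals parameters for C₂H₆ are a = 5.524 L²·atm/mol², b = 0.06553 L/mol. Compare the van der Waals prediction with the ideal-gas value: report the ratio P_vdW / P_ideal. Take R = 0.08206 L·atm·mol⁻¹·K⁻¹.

Ideal: P_ideal = nRT/V = (3.74)(0.08206)(602)/5.259 = 35.1315 atm
vdW: P = nRT/(V − nb) − a n²/V² = 184.756/5.01392 − 77.2675/27.6571 = 36.8486 − 2.79377 = 34.0548 atm
Ratio = 34.0548/35.1315 = 0.9694

P_vdW / P_ideal ≈ 0.9694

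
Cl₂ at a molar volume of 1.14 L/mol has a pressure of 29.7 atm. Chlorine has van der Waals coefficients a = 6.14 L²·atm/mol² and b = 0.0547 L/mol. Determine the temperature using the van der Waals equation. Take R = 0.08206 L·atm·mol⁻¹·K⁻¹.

T ≈ 455.3 K

T = (P + a/V_m²)(V_m − b)/R
P + a/V_m² = 29.7 + 6.14/(1.14)² = 34.425 atm
V_m − b = 1.14 − 0.0547 = 1.0853 L/mol
T = (34.425)(1.0853)/0.08206 = 455.3 K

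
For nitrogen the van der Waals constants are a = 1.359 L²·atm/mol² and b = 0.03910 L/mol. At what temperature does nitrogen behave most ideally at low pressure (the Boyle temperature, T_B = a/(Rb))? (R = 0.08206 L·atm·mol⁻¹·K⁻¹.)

T_B ≈ 423.6 K

For a van der Waals gas the second virial coefficient B₂ = b − a/(RT) vanishes at T_B = a/(Rb).
T_B = 1.359/(0.08206×0.03910) = 1.359/0.0032085 = 423.6 K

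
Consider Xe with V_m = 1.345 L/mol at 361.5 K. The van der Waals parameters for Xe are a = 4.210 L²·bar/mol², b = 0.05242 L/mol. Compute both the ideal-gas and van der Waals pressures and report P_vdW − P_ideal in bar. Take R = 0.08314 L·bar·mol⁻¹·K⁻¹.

Ideal: P_ideal = RT/V_m = (0.08314)(361.5)/1.345 = 22.3458 bar
vdW: P = RT/(V_m − b) − a/V_m² = 30.0551/1.29258 − 4.210/1.80903 = 23.2520 − 2.32721 = 20.9248 bar
ΔP = 20.9248 − 22.3458 = -1.421 bar

ΔP ≈ -1.421 bar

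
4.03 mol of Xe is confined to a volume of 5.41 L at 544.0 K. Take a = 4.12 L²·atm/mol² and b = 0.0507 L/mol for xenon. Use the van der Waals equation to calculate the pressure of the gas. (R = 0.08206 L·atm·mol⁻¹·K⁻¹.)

P = nRT/(V − nb) − a n²/V²
nRT/(V − nb) = (4.03)(0.08206)(544.0)/(5.41 − 4.03×0.0507) = 179.90/5.2057 = 34.558 atm
a n²/V² = (4.12)(4.03)²/(5.41)² = 2.2862 atm
P = 34.558 − 2.2862 = 32.27 atm

P ≈ 32.27 atm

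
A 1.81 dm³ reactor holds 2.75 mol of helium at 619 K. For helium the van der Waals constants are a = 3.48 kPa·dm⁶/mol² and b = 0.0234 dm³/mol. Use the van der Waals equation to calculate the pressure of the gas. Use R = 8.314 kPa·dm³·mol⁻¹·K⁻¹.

P = nRT/(V − nb) − a n²/V²
nRT/(V − nb) = (2.75)(8.314)(619)/(1.81 − 2.75×0.0234) = 14153/1.7457 = 8107.3 kPa
a n²/V² = (3.48)(2.75)²/(1.81)² = 8.0332 kPa
P = 8107.3 − 8.0332 = 8099 kPa

P ≈ 8099 kPa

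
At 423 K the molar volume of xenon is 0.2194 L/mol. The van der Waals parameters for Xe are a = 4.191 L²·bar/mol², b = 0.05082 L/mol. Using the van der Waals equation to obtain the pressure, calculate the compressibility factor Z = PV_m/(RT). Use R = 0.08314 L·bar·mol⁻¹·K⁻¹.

P = RT/(V_m − b) − a/V_m² = (0.08314)(423)/(0.2194 − 0.05082) − 4.191/(0.2194)²
  = 35.168/0.16858 − 87.065 = 208.61 − 87.065 = 121.55 bar
Z = PV_m/(RT) = (121.55)(0.2194)/((0.08314)(423)) = 26.668/35.168 = 0.7583

Z ≈ 0.7583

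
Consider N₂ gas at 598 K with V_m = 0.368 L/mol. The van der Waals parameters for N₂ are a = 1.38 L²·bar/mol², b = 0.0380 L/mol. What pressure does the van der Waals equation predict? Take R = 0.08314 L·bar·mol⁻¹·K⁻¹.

P ≈ 140.5 bar

P = RT/(V_m − b) − a/V_m²
RT/(V_m − b) = (0.08314)(598)/(0.368 − 0.0380) = 49.718/0.33000 = 150.66 bar
a/V_m² = 1.38/(0.368)² = 10.190 bar
P = 150.66 − 10.190 = 140.5 bar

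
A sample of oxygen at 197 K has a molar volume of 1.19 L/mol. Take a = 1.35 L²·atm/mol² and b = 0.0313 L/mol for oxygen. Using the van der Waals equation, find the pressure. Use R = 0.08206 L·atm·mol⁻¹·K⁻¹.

P ≈ 13.00 atm

P = RT/(V_m − b) − a/V_m²
RT/(V_m − b) = (0.08206)(197)/(1.19 − 0.0313) = 16.166/1.1587 = 13.952 atm
a/V_m² = 1.35/(1.19)² = 0.95332 atm
P = 13.952 − 0.95332 = 13.00 atm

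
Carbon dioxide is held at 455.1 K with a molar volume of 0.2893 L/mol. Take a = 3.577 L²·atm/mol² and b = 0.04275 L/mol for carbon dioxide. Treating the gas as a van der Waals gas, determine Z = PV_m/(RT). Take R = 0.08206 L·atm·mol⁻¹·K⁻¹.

Z ≈ 0.8423

P = RT/(V_m − b) − a/V_m² = (0.08206)(455.1)/(0.2893 − 0.04275) − 3.577/(0.2893)²
  = 37.346/0.24655 − 42.739 = 151.47 − 42.739 = 108.73 atm
Z = PV_m/(RT) = (108.73)(0.2893)/((0.08206)(455.1)) = 31.456/37.346 = 0.8423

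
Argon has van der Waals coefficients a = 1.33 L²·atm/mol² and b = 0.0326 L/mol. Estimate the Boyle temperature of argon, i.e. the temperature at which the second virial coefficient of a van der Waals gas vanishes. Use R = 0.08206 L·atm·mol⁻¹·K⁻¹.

For a van der Waals gas the second virial coefficient B₂ = b − a/(RT) vanishes at T_B = a/(Rb).
T_B = 1.33/(0.08206×0.0326) = 1.33/0.0026752 = 497.2 K

T_B ≈ 497.2 K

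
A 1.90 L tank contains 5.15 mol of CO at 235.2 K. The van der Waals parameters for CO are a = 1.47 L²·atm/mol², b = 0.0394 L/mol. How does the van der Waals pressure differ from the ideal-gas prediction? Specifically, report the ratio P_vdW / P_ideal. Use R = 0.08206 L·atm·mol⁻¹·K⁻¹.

P_vdW / P_ideal ≈ 0.9131

Ideal: P_ideal = nRT/V = (5.15)(0.08206)(235.2)/1.90 = 52.3145 atm
vdW: P = nRT/(V − nb) − a n²/V² = 99.3976/1.69709 − 38.9881/3.61000 = 58.5694 − 10.8000 = 47.7694 atm
Ratio = 47.7694/52.3145 = 0.9131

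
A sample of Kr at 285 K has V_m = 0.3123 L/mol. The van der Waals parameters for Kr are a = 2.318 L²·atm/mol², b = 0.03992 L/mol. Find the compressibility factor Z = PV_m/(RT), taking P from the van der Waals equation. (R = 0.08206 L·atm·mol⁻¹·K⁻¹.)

P = RT/(V_m − b) − a/V_m² = (0.08206)(285)/(0.3123 − 0.03992) − 2.318/(0.3123)²
  = 23.387/0.27238 − 23.767 = 85.862 − 23.767 = 62.095 atm
Z = PV_m/(RT) = (62.095)(0.3123)/((0.08206)(285)) = 19.392/23.387 = 0.8292

Z ≈ 0.8292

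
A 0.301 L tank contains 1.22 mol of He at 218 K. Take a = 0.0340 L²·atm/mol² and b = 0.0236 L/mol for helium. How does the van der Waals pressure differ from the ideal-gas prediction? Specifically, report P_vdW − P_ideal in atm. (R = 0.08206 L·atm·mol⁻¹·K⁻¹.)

Ideal: P_ideal = nRT/V = (1.22)(0.08206)(218)/0.301 = 72.5072 atm
vdW: P = nRT/(V − nb) − a n²/V² = 21.8247/0.272208 − 0.0506056/0.0906010 = 80.1766 − 0.558555 = 79.6180 atm
ΔP = 79.6180 − 72.5072 = 7.111 atm

ΔP ≈ 7.111 atm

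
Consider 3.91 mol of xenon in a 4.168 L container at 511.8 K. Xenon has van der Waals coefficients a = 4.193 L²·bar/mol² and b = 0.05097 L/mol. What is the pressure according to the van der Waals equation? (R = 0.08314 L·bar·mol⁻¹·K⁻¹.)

P ≈ 38.23 bar

P = nRT/(V − nb) − a n²/V²
nRT/(V − nb) = (3.91)(0.08314)(511.8)/(4.168 − 3.91×0.05097) = 166.37/3.9687 = 41.921 bar
a n²/V² = (4.193)(3.91)²/(4.168)² = 3.6900 bar
P = 41.921 − 3.6900 = 38.23 bar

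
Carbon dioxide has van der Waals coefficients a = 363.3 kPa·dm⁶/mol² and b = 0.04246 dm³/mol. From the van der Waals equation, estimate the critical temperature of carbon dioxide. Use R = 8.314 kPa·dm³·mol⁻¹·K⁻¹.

T_c ≈ 304.9 K

For a van der Waals gas, T_c = 8a/(27Rb).
T_c = 8×363.3/(27×8.314×0.04246) = 2906.4/9.5313 = 304.9 K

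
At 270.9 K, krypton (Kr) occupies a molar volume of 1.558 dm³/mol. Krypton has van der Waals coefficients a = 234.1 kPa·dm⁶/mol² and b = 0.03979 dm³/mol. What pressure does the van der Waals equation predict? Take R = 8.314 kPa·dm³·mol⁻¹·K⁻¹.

P ≈ 1387 kPa

P = RT/(V_m − b) − a/V_m²
RT/(V_m − b) = (8.314)(270.9)/(1.558 − 0.03979) = 2252.3/1.5182 = 1483.5 kPa
a/V_m² = 234.1/(1.558)² = 96.442 kPa
P = 1483.5 − 96.442 = 1387 kPa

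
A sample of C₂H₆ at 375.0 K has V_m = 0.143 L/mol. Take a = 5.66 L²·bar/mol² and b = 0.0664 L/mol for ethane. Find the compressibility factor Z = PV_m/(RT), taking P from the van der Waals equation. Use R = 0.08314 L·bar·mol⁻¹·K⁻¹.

P = RT/(V_m − b) − a/V_m² = (0.08314)(375.0)/(0.143 − 0.0664) − 5.66/(0.143)²
  = 31.178/0.076600 − 276.79 = 407.02 − 276.79 = 130.23 bar
Z = PV_m/(RT) = (130.23)(0.143)/((0.08314)(375.0)) = 18.623/31.178 = 0.5973

Z ≈ 0.5973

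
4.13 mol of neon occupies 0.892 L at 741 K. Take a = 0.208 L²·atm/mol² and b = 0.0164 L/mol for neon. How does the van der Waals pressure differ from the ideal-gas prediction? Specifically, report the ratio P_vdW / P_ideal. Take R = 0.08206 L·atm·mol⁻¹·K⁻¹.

P_vdW / P_ideal ≈ 1.066

Ideal: P_ideal = nRT/V = (4.13)(0.08206)(741)/0.892 = 281.537 atm
vdW: P = nRT/(V − nb) − a n²/V² = 251.131/0.824268 − 3.54784/0.795664 = 304.672 − 4.45897 = 300.213 atm
Ratio = 300.213/281.537 = 1.066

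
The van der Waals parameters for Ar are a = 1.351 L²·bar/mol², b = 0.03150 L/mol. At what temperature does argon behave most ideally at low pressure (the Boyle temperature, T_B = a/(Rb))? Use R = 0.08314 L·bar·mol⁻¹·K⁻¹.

T_B ≈ 515.9 K

For a van der Waals gas the second virial coefficient B₂ = b − a/(RT) vanishes at T_B = a/(Rb).
T_B = 1.351/(0.08314×0.03150) = 1.351/0.0026189 = 515.9 K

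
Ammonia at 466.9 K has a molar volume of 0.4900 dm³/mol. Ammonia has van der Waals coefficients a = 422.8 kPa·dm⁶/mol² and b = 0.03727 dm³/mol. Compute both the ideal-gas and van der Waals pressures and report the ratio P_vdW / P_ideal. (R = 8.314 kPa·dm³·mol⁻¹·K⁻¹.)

Ideal: P_ideal = RT/V_m = (8.314)(466.9)/0.4900 = 7922.05 kPa
vdW: P = RT/(V_m − b) − a/V_m² = 3881.81/0.452730 − 422.8/0.240100 = 8574.23 − 1760.93 = 6813.30 kPa
Ratio = 6813.30/7922.05 = 0.8600

P_vdW / P_ideal ≈ 0.8600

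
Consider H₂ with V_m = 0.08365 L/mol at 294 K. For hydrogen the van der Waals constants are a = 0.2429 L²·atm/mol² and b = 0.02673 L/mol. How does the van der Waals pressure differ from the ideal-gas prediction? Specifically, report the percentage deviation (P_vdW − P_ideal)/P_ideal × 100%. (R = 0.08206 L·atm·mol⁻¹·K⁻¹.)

34.92 %

Ideal: P_ideal = RT/V_m = (0.08206)(294)/0.08365 = 288.412 atm
vdW: P = RT/(V_m − b) − a/V_m² = 24.1256/0.0569200 − 0.2429/0.00699732 = 423.851 − 34.7133 = 389.138 atm
% deviation = (389.138 − 288.412)/288.412 × 100% = 34.92%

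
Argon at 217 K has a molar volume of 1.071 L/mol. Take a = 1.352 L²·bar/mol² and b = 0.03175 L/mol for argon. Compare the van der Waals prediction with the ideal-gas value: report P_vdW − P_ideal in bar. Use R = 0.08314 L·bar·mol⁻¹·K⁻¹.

ΔP ≈ -0.664 bar

Ideal: P_ideal = RT/V_m = (0.08314)(217)/1.071 = 16.8454 bar
vdW: P = RT/(V_m − b) − a/V_m² = 18.0414/1.03925 − 1.352/1.14704 = 17.3600 − 1.17869 = 16.1813 bar
ΔP = 16.1813 − 16.8454 = -0.664 bar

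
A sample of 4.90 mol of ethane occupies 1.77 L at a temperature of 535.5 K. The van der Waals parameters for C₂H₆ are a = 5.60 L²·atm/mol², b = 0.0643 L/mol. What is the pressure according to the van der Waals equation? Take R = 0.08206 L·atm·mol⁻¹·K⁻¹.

P = nRT/(V − nb) − a n²/V²
nRT/(V − nb) = (4.90)(0.08206)(535.5)/(1.77 − 4.90×0.0643) = 215.32/1.4549 = 148.00 atm
a n²/V² = (5.60)(4.90)²/(1.77)² = 42.917 atm
P = 148.00 − 42.917 = 105.1 atm

P ≈ 105.1 atm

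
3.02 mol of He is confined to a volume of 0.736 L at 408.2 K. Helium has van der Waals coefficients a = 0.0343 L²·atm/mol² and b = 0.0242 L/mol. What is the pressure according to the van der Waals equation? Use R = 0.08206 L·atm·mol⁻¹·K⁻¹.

P ≈ 152.0 atm

P = nRT/(V − nb) − a n²/V²
nRT/(V − nb) = (3.02)(0.08206)(408.2)/(0.736 − 3.02×0.0242) = 101.16/0.66292 = 152.60 atm
a n²/V² = (0.0343)(3.02)²/(0.736)² = 0.57750 atm
P = 152.60 − 0.57750 = 152.0 atm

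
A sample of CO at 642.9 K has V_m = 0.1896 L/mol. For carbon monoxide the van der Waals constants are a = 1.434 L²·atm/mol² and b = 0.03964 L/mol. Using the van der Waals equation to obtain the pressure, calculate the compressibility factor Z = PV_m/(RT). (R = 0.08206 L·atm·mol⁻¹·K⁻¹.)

P = RT/(V_m − b) − a/V_m² = (0.08206)(642.9)/(0.1896 − 0.03964) − 1.434/(0.1896)²
  = 52.756/0.14996 − 39.891 = 351.80 − 39.891 = 311.91 atm
Z = PV_m/(RT) = (311.91)(0.1896)/((0.08206)(642.9)) = 59.138/52.756 = 1.121

Z ≈ 1.121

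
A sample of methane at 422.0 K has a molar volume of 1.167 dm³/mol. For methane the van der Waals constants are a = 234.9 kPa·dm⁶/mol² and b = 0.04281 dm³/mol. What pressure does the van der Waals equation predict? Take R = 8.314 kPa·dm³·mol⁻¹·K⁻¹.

P ≈ 2948 kPa

P = RT/(V_m − b) − a/V_m²
RT/(V_m − b) = (8.314)(422.0)/(1.167 − 0.04281) = 3508.5/1.1242 = 3120.9 kPa
a/V_m² = 234.9/(1.167)² = 172.48 kPa
P = 3120.9 − 172.48 = 2948 kPa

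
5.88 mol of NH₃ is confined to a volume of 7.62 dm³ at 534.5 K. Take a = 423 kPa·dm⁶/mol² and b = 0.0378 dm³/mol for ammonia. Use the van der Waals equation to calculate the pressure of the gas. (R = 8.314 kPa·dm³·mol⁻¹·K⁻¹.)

P ≈ 3280 kPa

P = nRT/(V − nb) − a n²/V²
nRT/(V − nb) = (5.88)(8.314)(534.5)/(7.62 − 5.88×0.0378) = 26130/7.3977 = 3532.2 kPa
a n²/V² = (423)(5.88)²/(7.62)² = 251.88 kPa
P = 3532.2 − 251.88 = 3280 kPa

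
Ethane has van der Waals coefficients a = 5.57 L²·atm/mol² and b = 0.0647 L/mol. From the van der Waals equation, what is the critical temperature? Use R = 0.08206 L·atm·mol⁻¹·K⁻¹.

T_c ≈ 310.8 K

For a van der Waals gas, T_c = 8a/(27Rb).
T_c = 8×5.57/(27×0.08206×0.0647) = 44.560/0.14335 = 310.8 K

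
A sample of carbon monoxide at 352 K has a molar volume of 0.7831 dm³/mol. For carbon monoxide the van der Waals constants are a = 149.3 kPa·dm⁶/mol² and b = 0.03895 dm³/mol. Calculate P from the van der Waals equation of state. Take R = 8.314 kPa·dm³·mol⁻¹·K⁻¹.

P ≈ 3689 kPa

P = RT/(V_m − b) − a/V_m²
RT/(V_m − b) = (8.314)(352)/(0.7831 − 0.03895) = 2926.5/0.74415 = 3932.7 kPa
a/V_m² = 149.3/(0.7831)² = 243.46 kPa
P = 3932.7 − 243.46 = 3689 kPa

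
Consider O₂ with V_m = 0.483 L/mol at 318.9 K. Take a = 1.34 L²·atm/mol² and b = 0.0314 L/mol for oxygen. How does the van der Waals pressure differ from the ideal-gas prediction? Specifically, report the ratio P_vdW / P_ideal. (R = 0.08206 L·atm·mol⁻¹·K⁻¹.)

Ideal: P_ideal = RT/V_m = (0.08206)(318.9)/0.483 = 54.1800 atm
vdW: P = RT/(V_m − b) − a/V_m² = 26.1689/0.451600 − 1.34/0.233289 = 57.9471 − 5.74395 = 52.2032 atm
Ratio = 52.2032/54.1800 = 0.9635

P_vdW / P_ideal ≈ 0.9635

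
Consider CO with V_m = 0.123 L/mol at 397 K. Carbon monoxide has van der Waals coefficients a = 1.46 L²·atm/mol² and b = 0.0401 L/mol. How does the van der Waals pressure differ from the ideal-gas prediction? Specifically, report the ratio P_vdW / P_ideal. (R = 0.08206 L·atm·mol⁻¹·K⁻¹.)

P_vdW / P_ideal ≈ 1.119

Ideal: P_ideal = RT/V_m = (0.08206)(397)/0.123 = 264.860 atm
vdW: P = RT/(V_m − b) − a/V_m² = 32.5778/0.0829000 − 1.46/0.0151290 = 392.977 − 96.5034 = 296.474 atm
Ratio = 296.474/264.860 = 1.119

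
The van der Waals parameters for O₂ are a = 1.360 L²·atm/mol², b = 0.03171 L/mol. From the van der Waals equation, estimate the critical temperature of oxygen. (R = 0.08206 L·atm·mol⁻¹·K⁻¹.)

For a van der Waals gas, T_c = 8a/(27Rb).
T_c = 8×1.360/(27×0.08206×0.03171) = 10.880/0.070257 = 154.9 K

T_c ≈ 154.9 K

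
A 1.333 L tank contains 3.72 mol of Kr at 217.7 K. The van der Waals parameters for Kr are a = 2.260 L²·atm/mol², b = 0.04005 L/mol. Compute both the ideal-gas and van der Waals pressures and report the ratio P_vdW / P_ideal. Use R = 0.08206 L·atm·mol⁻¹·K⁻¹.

P_vdW / P_ideal ≈ 0.7728

Ideal: P_ideal = nRT/V = (3.72)(0.08206)(217.7)/1.333 = 49.8543 atm
vdW: P = nRT/(V − nb) − a n²/V² = 66.4558/1.18401 − 31.2748/1.77689 = 56.1277 − 17.6009 = 38.5268 atm
Ratio = 38.5268/49.8543 = 0.7728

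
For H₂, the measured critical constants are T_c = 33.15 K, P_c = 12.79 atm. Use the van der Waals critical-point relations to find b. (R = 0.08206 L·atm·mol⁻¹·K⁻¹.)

b ≈ 0.02659 L/mol

From T_c = 8a/(27Rb) and P_c = a/(27b²): b = R T_c/(8 P_c).
b = (0.08206)(33.15)/(8×12.79) = 2.7203/102.32 = 0.02659 L/mol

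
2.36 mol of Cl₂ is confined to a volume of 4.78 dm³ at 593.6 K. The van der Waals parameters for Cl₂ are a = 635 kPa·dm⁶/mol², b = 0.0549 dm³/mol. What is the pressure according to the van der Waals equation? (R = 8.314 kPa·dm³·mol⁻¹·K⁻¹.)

P = nRT/(V − nb) − a n²/V²
nRT/(V − nb) = (2.36)(8.314)(593.6)/(4.78 − 2.36×0.0549) = 11647/4.6504 = 2504.5 kPa
a n²/V² = (635)(2.36)²/(4.78)² = 154.79 kPa
P = 2504.5 − 154.79 = 2350 kPa

P ≈ 2350 kPa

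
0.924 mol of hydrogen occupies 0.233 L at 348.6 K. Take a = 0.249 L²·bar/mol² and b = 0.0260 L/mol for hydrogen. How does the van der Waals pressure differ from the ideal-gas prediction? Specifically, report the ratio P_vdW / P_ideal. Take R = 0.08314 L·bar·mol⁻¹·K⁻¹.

P_vdW / P_ideal ≈ 1.081

Ideal: P_ideal = nRT/V = (0.924)(0.08314)(348.6)/0.233 = 114.935 bar
vdW: P = nRT/(V − nb) − a n²/V² = 26.7799/0.208976 − 0.212590/0.0542890 = 128.148 − 3.91589 = 124.232 bar
Ratio = 124.232/114.935 = 1.081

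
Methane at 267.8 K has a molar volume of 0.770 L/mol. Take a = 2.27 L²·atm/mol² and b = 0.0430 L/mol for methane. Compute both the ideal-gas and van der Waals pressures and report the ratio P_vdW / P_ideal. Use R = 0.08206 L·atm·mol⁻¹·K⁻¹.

Ideal: P_ideal = RT/V_m = (0.08206)(267.8)/0.770 = 28.5398 atm
vdW: P = RT/(V_m − b) − a/V_m² = 21.9757/0.727000 − 2.27/0.592900 = 30.2279 − 3.82864 = 26.3993 atm
Ratio = 26.3993/28.5398 = 0.9250

P_vdW / P_ideal ≈ 0.9250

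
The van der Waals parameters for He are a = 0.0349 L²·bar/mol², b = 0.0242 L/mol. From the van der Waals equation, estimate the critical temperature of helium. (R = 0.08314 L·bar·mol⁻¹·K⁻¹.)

T_c ≈ 5.140 K

For a van der Waals gas, T_c = 8a/(27Rb).
T_c = 8×0.0349/(27×0.08314×0.0242) = 0.27920/0.054324 = 5.140 K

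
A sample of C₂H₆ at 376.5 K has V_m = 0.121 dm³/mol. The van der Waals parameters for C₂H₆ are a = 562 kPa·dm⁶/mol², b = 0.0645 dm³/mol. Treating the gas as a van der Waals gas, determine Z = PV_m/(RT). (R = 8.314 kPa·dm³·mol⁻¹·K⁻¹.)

P = RT/(V_m − b) − a/V_m² = (8.314)(376.5)/(0.121 − 0.0645) − 562/(0.121)²
  = 3130.2/0.056500 − 38385 = 55402 − 38385 = 17017 kPa
Z = PV_m/(RT) = (17017)(0.121)/((8.314)(376.5)) = 2059.1/3130.2 = 0.6578

Z ≈ 0.6578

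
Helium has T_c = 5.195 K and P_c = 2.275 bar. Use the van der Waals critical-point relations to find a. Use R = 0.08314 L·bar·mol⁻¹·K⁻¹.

From T_c = 8a/(27Rb) and P_c = a/(27b²): a = 27 R² T_c²/(64 P_c).
a = 27×(0.08314)²×(5.195)²/(64×2.275) = 5.0368/145.60 = 0.03459 L²·bar/mol²

a ≈ 0.03459 L²·bar/mol²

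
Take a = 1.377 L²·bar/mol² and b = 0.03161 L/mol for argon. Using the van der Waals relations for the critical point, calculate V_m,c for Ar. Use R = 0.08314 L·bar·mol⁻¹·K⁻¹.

For a van der Waals gas, V_m,c = 3b.
V_m,c = 3×0.03161 = 0.09483 L/mol

V_m,c ≈ 0.09483 L/mol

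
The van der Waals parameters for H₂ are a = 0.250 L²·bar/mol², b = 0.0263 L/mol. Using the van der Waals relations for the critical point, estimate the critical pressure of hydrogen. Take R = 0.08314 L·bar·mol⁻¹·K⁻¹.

P_c ≈ 13.39 bar

For a van der Waals gas, P_c = a/(27b²).
P_c = 0.250/(27×(0.0263)²) = 0.250/0.018676 = 13.39 bar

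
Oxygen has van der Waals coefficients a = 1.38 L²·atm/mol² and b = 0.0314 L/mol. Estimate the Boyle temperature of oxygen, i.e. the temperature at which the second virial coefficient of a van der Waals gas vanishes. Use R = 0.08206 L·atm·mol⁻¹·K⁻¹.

T_B ≈ 535.6 K

For a van der Waals gas the second virial coefficient B₂ = b − a/(RT) vanishes at T_B = a/(Rb).
T_B = 1.38/(0.08206×0.0314) = 1.38/0.0025767 = 535.6 K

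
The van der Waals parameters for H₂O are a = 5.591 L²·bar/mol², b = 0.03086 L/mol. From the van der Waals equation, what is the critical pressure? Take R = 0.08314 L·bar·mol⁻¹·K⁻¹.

For a van der Waals gas, P_c = a/(27b²).
P_c = 5.591/(27×(0.03086)²) = 5.591/0.025713 = 217.4 bar

P_c ≈ 217.4 bar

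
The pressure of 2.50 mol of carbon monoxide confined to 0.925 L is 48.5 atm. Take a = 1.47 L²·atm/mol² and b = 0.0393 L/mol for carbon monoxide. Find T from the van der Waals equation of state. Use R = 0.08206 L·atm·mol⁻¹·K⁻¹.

T ≈ 238.7 K

T = (P + a n²/V²)(V − nb)/(nR)
P + a n²/V² = 48.5 + (1.47)(2.50)²/(0.925)² = 59.238 atm
V − nb = 0.925 − (2.50)(0.0393) = 0.82675 L
T = (59.238)(0.82675)/((2.50)(0.08206)) = 238.7 K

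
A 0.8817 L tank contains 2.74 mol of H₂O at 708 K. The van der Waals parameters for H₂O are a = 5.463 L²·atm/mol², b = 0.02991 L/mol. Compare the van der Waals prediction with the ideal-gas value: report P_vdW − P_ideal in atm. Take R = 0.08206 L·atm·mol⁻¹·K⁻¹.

Ideal: P_ideal = nRT/V = (2.74)(0.08206)(708)/0.8817 = 180.549 atm
vdW: P = nRT/(V − nb) − a n²/V² = 159.190/0.799747 − 41.0140/0.777395 = 199.050 − 52.7583 = 146.292 atm
ΔP = 146.292 − 180.549 = -34.26 atm

ΔP ≈ -34.26 atm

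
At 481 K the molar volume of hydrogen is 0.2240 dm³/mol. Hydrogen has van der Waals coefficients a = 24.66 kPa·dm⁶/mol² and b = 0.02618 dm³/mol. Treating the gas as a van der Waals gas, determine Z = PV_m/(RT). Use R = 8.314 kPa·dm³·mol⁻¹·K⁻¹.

Z ≈ 1.105

P = RT/(V_m − b) − a/V_m² = (8.314)(481)/(0.2240 − 0.02618) − 24.66/(0.2240)²
  = 3999.0/0.19782 − 491.47 = 20215 − 491.47 = 19724 kPa
Z = PV_m/(RT) = (19724)(0.2240)/((8.314)(481)) = 4418.2/3999.0 = 1.105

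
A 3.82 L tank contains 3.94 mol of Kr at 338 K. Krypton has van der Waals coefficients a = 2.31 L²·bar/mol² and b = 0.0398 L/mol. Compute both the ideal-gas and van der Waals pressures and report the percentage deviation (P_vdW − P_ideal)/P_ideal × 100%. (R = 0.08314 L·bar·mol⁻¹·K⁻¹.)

Ideal: P_ideal = nRT/V = (3.94)(0.08314)(338)/3.82 = 28.9841 bar
vdW: P = nRT/(V − nb) − a n²/V² = 110.719/3.66319 − 35.8595/14.5924 = 30.2247 − 2.45741 = 27.7673 bar
% deviation = (27.7673 − 28.9841)/28.9841 × 100% = -4.20%

-4.20 %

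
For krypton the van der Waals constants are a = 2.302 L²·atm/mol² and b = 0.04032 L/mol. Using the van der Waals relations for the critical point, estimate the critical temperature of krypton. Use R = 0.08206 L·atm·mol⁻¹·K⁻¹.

T_c ≈ 206.1 K

For a van der Waals gas, T_c = 8a/(27Rb).
T_c = 8×2.302/(27×0.08206×0.04032) = 18.416/0.089334 = 206.1 K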